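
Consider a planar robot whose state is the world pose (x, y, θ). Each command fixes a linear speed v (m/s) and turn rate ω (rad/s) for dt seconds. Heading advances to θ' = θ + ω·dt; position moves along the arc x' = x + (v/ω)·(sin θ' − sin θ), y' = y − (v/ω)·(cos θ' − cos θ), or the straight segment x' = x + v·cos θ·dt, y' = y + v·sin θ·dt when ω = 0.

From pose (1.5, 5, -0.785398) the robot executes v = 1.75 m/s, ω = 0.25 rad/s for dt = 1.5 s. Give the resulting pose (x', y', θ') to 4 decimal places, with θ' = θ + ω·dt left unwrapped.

(3.6569, 3.5310, -0.4104)

θ' = -0.7854 + 0.25·1.5 = -0.4104
R = v/ω = 1.75/0.25 = 7.0000
x' = 1.5 + 7.0000·(sin -0.4104 − sin -0.7854) = 3.6569
y' = 5 − 7.0000·(cos -0.4104 − cos -0.7854) = 3.5310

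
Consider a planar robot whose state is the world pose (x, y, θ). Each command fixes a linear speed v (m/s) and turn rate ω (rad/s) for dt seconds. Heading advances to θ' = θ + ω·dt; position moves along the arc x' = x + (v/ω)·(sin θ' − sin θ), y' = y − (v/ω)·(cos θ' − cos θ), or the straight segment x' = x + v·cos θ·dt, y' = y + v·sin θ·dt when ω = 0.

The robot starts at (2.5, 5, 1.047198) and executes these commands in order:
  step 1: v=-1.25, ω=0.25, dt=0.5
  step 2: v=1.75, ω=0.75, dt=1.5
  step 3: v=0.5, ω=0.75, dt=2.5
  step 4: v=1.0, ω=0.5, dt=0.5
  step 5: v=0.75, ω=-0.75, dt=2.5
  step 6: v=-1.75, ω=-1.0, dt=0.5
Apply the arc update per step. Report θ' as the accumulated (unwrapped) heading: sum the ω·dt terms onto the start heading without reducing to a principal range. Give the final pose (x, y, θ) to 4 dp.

(-0.3983, 5.1501, 2.0472)

step 1: θ'=1.1722 (R=-5.0000) → pose (2.2221, 4.4406, 1.1722)
step 2: θ'=2.2972 (R=2.3333) → pose (1.8160, 6.8960, 2.2972)
step 3: θ'=4.1722 (R=0.6667) → pose (0.7459, 6.7961, 4.1722)
step 4: θ'=4.4222 (R=2.0000) → pose (0.5447, 6.3398, 4.4222)
step 5: θ'=2.5472 (R=-1.0000) → pose (-0.9735, 5.7974, 2.5472)
step 6: θ'=2.0472 (R=1.7500) → pose (-0.3983, 5.1501, 2.0472)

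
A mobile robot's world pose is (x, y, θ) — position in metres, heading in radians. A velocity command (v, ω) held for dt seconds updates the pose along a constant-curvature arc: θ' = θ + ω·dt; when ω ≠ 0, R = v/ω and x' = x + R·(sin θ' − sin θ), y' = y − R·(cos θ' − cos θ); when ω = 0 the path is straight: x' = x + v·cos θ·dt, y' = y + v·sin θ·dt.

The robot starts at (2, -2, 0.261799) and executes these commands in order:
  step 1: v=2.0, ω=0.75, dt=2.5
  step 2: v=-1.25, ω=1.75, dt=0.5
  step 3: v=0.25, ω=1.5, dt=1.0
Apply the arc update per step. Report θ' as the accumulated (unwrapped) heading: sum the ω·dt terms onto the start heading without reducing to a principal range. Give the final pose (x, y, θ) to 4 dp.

step 1: θ'=2.1368 (R=2.6667) → pose (3.5606, 2.0058, 2.1368)
step 2: θ'=3.0118 (R=-0.7143) → pose (4.0711, 1.6806, 3.0118)
step 3: θ'=4.5118 (R=0.1667) → pose (3.8862, 1.5485, 4.5118)

(3.8862, 1.5485, 4.5118)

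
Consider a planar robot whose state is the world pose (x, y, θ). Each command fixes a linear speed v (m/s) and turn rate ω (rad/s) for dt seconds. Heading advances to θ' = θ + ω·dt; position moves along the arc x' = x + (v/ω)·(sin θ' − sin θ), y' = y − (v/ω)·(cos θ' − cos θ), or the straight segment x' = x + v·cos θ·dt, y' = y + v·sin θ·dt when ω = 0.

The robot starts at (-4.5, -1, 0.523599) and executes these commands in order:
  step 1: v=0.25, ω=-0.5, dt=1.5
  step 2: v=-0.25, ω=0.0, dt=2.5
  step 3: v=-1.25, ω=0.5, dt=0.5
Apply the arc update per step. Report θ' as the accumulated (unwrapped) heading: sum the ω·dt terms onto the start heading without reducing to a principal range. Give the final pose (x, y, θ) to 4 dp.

(-5.3670, -0.7424, 0.0236)

step 1: θ'=-0.2264 (R=-0.5000) → pose (-4.1378, -0.9458, -0.2264)
step 2: θ'=-0.2264 (straight) → pose (-4.7468, -0.8055, -0.2264)
step 3: θ'=0.0236 (R=-2.5000) → pose (-5.3670, -0.7424, 0.0236)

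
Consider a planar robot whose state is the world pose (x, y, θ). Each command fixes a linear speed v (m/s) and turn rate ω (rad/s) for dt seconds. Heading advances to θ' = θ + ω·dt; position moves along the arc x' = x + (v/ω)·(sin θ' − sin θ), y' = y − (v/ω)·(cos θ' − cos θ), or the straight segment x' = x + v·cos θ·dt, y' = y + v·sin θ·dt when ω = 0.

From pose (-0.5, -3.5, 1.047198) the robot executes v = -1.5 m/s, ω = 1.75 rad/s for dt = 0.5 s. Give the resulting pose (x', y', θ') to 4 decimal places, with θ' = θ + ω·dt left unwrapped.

θ' = 1.0472 + 1.75·0.5 = 1.9222
R = v/ω = -1.5/1.75 = -0.8571
x' = -0.5 + -0.8571·(sin 1.9222 − sin 1.0472) = -0.5625
y' = -3.5 − -0.8571·(cos 1.9222 − cos 1.0472) = -4.2236

(-0.5625, -4.2236, 1.9222)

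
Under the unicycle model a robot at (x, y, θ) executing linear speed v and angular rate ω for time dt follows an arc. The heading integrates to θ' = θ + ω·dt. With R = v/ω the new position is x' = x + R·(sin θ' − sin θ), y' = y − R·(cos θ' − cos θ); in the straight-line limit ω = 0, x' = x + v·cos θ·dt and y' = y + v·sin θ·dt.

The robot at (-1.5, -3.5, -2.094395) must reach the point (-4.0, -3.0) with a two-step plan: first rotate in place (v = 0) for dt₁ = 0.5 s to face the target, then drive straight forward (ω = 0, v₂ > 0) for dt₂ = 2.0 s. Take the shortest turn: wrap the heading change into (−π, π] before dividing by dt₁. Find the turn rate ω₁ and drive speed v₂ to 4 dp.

heading to target = atan2(-3−-3.5, -4−-1.5) = 2.9442
Δθ = wrap(2.9442 − -2.0944) = -1.2446; ω₁ = Δθ/dt₁ = -2.4892
distance = √((-4−-1.5)² + (-3−-3.5)²) = 2.5495; v₂ = distance/dt₂ = 1.2748

ω₁ = -2.4892, v₂ = 1.2748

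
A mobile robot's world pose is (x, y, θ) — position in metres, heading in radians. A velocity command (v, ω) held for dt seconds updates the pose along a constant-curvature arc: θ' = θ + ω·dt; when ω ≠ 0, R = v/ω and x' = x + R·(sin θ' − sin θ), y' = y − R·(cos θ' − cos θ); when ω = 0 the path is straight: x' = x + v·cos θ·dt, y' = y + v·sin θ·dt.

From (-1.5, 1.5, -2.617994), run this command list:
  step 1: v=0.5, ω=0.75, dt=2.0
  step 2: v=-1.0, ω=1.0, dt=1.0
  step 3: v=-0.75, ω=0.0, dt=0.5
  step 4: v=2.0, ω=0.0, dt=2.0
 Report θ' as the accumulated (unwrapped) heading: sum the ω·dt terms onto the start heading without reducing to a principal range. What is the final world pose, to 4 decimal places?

(1.0521, 0.7598, -0.1180)

step 1: θ'=-1.1180 (R=0.6667) → pose (-1.7661, 0.6310, -1.1180)
step 2: θ'=-0.1180 (R=-1.0000) → pose (-2.5477, 1.1866, -0.1180)
step 3: θ'=-0.1180 (straight) → pose (-2.9200, 1.2307, -0.1180)
step 4: θ'=-0.1180 (straight) → pose (1.0521, 0.7598, -0.1180)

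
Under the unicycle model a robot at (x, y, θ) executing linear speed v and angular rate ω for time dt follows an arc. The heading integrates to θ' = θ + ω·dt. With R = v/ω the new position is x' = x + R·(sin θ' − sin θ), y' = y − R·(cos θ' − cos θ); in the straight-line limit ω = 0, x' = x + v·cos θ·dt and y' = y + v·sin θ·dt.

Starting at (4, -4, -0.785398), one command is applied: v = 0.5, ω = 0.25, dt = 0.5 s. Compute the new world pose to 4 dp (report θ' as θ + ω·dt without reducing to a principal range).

θ' = -0.7854 + 0.25·0.5 = -0.6604
R = v/ω = 0.5/0.25 = 2.0000
x' = 4 + 2.0000·(sin -0.6604 − sin -0.7854) = 4.1874
y' = -4 − 2.0000·(cos -0.6604 − cos -0.7854) = -4.1653

(4.1874, -4.1653, -0.6604)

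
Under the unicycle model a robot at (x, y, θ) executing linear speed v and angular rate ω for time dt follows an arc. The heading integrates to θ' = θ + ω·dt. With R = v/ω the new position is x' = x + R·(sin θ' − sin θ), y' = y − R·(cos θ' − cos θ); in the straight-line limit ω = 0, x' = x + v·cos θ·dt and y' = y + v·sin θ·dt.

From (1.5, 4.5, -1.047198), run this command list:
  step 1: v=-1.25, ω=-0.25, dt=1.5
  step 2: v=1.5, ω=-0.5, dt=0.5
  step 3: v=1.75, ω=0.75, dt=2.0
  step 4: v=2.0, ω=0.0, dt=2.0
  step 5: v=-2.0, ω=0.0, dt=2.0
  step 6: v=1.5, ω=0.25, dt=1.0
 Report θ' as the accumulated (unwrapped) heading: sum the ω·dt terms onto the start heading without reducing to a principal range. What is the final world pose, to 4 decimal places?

(4.3188, 2.9063, 0.0778)

step 1: θ'=-1.4222 (R=5.0000) → pose (0.8852, 6.2597, -1.4222)
step 2: θ'=-1.6722 (R=-3.0000) → pose (0.9029, 5.5119, -1.6722)
step 3: θ'=-0.1722 (R=2.3333) → pose (2.8244, 2.9769, -0.1722)
step 4: θ'=-0.1722 (straight) → pose (6.7653, 2.2915, -0.1722)
step 5: θ'=-0.1722 (straight) → pose (2.8244, 2.9769, -0.1722)
step 6: θ'=0.0778 (R=6.0000) → pose (4.3188, 2.9063, 0.0778)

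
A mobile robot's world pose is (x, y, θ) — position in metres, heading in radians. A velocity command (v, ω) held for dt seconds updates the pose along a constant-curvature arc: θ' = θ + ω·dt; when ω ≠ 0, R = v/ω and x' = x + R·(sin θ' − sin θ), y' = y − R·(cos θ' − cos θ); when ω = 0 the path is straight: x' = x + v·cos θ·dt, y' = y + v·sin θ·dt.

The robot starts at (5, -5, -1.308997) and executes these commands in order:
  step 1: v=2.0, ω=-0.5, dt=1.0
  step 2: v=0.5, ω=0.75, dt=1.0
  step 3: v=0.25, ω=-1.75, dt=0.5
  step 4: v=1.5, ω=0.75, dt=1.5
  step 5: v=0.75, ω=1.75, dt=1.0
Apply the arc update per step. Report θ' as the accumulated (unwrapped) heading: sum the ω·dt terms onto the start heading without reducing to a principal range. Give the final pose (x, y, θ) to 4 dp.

(6.1777, -9.6312, 0.9410)

step 1: θ'=-1.8090 (R=-4.0000) → pose (5.0234, -6.9791, -1.8090)
step 2: θ'=-1.0590 (R=0.6667) → pose (5.0900, -7.4629, -1.0590)
step 3: θ'=-1.9340 (R=-0.1429) → pose (5.0989, -7.5836, -1.9340)
step 4: θ'=-0.8090 (R=2.0000) → pose (5.5213, -9.6746, -0.8090)
step 5: θ'=0.9410 (R=0.4286) → pose (6.1777, -9.6312, 0.9410)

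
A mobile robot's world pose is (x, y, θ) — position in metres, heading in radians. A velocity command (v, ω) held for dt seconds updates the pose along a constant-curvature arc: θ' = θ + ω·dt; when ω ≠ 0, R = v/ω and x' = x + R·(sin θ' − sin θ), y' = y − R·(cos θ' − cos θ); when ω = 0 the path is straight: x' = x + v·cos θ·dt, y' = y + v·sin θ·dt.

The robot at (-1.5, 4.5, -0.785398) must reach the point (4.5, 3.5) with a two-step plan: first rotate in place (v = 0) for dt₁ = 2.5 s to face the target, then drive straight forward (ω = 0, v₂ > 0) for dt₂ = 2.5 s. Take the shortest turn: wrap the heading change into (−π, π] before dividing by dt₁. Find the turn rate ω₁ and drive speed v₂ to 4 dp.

heading to target = atan2(3.5−4.5, 4.5−-1.5) = -0.1651
Δθ = wrap(-0.1651 − -0.7854) = 0.6202; ω₁ = Δθ/dt₁ = 0.2481
distance = √((4.5−-1.5)² + (3.5−4.5)²) = 6.0828; v₂ = distance/dt₂ = 2.4331

ω₁ = 0.2481, v₂ = 2.4331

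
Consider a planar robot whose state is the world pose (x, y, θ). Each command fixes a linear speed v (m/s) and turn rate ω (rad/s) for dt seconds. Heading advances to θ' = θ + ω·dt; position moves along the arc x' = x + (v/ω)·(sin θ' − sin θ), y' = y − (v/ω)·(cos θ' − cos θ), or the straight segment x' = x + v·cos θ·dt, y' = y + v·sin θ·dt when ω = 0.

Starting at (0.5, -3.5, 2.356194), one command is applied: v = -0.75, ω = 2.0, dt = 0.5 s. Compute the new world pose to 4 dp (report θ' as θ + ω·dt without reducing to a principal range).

θ' = 2.3562 + 2.0·0.5 = 3.3562
R = v/ω = -0.75/2.0 = -0.3750
x' = 0.5 + -0.3750·(sin 3.3562 − sin 2.3562) = 0.8450
y' = -3.5 − -0.3750·(cos 3.3562 − cos 2.3562) = -3.6012

(0.8450, -3.6012, 3.3562)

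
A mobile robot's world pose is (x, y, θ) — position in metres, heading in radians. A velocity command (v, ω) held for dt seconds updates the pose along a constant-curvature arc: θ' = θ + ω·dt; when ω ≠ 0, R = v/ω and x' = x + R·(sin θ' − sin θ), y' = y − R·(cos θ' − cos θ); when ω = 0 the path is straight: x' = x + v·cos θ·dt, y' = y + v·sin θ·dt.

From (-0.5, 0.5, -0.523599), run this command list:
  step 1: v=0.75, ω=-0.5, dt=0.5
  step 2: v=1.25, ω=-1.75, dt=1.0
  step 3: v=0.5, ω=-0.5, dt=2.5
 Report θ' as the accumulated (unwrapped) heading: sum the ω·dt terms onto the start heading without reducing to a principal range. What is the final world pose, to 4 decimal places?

step 1: θ'=-0.7736 (R=-1.5000) → pose (-0.2019, 0.2741, -0.7736)
step 2: θ'=-2.5236 (R=-0.7143) → pose (-0.2872, -0.8191, -2.5236)
step 3: θ'=-3.7736 (R=-1.0000) → pose (-1.4573, -0.8109, -3.7736)

(-1.4573, -0.8109, -3.7736)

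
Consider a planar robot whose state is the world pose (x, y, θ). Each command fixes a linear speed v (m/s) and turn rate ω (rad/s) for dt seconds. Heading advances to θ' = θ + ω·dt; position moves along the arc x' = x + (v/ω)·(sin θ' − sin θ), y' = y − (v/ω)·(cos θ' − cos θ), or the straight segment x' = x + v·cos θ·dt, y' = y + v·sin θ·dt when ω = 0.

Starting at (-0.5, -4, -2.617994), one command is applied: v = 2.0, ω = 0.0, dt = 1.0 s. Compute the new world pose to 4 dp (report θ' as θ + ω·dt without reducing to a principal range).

θ' = -2.6180 + 0.0·1.0 = -2.6180
ω = 0 → straight: x' = -0.5 + 2.0·cos(-2.6180)·1.0 = -2.2321
y' = -4 + 2.0·sin(-2.6180)·1.0 = -5.0000

(-2.2321, -5.0000, -2.6180)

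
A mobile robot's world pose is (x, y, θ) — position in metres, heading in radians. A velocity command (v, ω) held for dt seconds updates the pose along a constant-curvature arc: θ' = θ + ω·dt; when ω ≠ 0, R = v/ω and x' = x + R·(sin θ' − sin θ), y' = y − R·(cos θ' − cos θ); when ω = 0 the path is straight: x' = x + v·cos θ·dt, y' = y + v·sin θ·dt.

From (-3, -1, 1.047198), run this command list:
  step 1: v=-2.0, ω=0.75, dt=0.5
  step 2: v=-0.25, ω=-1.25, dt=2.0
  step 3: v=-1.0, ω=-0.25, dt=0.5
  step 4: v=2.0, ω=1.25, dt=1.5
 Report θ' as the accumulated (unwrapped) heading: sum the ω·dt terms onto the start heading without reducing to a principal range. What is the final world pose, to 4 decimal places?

step 1: θ'=1.4222 (R=-2.6667) → pose (-3.3279, -1.9385, 1.4222)
step 2: θ'=-1.0778 (R=0.2000) → pose (-3.7019, -2.0036, -1.0778)
step 3: θ'=-1.2028 (R=4.0000) → pose (-3.9104, -1.5495, -1.2028)
step 4: θ'=0.6722 (R=1.6000) → pose (-1.4212, -2.2258, 0.6722)

(-1.4212, -2.2258, 0.6722)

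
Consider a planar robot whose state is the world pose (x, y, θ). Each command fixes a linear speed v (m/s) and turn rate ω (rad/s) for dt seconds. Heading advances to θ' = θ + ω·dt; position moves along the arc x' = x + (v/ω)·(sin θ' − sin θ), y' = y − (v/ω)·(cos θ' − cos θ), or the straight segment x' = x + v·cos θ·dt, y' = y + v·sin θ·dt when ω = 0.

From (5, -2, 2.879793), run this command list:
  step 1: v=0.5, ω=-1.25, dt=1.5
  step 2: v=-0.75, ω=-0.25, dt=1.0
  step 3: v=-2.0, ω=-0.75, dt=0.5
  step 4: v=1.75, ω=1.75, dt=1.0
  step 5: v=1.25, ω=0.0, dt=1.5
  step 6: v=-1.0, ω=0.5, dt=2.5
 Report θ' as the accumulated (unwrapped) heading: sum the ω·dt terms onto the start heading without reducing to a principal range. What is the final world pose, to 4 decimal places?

(5.1009, -0.3440, 3.3798)

step 1: θ'=1.0048 (R=-0.4000) → pose (4.7659, -1.3991, 1.0048)
step 2: θ'=0.7548 (R=3.0000) → pose (4.2892, -1.9756, 0.7548)
step 3: θ'=0.3798 (R=2.6667) → pose (3.4507, -2.5098, 0.3798)
step 4: θ'=2.1298 (R=1.0000) → pose (3.9278, -1.0507, 2.1298)
step 5: θ'=2.1298 (straight) → pose (2.9334, 0.5389, 2.1298)
step 6: θ'=3.3798 (R=-2.0000) → pose (5.1009, -0.3440, 3.3798)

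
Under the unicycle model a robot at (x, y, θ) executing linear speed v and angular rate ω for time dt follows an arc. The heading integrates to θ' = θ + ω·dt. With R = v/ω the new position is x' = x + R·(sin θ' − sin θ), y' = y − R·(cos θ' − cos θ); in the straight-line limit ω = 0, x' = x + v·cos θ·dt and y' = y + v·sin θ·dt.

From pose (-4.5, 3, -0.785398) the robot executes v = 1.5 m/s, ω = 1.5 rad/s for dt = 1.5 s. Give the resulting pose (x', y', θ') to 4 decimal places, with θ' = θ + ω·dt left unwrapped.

θ' = -0.7854 + 1.5·1.5 = 1.4646
R = v/ω = 1.5/1.5 = 1.0000
x' = -4.5 + 1.0000·(sin 1.4646 − sin -0.7854) = -2.7985
y' = 3 − 1.0000·(cos 1.4646 − cos -0.7854) = 3.6011

(-2.7985, 3.6011, 1.4646)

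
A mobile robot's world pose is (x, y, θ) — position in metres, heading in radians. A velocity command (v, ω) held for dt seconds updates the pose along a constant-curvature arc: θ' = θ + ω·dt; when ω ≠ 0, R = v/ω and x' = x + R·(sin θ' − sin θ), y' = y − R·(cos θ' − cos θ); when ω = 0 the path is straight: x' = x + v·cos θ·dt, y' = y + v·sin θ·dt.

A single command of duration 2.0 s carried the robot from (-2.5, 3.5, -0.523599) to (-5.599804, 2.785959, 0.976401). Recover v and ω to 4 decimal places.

v = -1.7500, ω = 0.7500

Δθ = 0.976401 − -0.523599 = 1.500000
ω = Δθ/dt = 1.500000/2.0 = 0.7500
R = Δx/(sin θ' − sin θ) = -2.3333
v = R·ω = -2.3333·0.7500 = -1.7500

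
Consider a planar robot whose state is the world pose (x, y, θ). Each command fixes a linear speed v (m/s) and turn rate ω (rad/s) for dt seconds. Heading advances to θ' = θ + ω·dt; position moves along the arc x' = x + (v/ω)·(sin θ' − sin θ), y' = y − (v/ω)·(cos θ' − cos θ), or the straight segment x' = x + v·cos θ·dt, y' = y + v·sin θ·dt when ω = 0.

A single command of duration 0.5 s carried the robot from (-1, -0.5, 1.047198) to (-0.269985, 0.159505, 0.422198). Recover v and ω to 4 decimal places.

v = 2.0000, ω = -1.2500

Δθ = 0.422198 − 1.047198 = -0.625000
ω = Δθ/dt = -0.625000/0.5 = -1.2500
R = Δx/(sin θ' − sin θ) = -1.6000
v = R·ω = -1.6000·-1.2500 = 2.0000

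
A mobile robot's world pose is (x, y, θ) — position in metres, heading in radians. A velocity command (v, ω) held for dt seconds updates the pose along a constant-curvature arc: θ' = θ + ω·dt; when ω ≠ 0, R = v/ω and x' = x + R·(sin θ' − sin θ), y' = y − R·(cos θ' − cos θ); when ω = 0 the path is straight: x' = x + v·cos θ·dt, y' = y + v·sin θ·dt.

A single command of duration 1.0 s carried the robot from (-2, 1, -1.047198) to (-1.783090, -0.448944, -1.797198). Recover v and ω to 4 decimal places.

Δθ = -1.797198 − -1.047198 = -0.750000
ω = Δθ/dt = -0.750000/1.0 = -0.7500
R = −Δy/(cos θ' − cos θ) = -2.0000
v = R·ω = -2.0000·-0.7500 = 1.5000

v = 1.5000, ω = -0.7500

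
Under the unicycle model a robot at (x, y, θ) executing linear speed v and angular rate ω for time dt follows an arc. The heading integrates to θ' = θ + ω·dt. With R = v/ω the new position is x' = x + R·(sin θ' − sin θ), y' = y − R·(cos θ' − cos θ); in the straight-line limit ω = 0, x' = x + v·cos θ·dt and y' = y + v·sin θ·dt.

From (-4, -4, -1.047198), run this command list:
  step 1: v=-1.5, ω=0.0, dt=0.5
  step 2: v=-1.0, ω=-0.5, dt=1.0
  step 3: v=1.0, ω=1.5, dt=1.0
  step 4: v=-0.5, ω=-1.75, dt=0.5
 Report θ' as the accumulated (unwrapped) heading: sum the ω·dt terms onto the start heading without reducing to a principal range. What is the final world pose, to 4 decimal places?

(-4.2216, -2.9351, -0.9222)

step 1: θ'=-1.0472 (straight) → pose (-4.3750, -3.3505, -1.0472)
step 2: θ'=-1.5472 (R=2.0000) → pose (-4.6424, -2.3977, -1.5472)
step 3: θ'=-0.0472 (R=0.6667) → pose (-4.0074, -3.0479, -0.0472)
step 4: θ'=-0.9222 (R=0.2857) → pose (-4.2216, -2.9351, -0.9222)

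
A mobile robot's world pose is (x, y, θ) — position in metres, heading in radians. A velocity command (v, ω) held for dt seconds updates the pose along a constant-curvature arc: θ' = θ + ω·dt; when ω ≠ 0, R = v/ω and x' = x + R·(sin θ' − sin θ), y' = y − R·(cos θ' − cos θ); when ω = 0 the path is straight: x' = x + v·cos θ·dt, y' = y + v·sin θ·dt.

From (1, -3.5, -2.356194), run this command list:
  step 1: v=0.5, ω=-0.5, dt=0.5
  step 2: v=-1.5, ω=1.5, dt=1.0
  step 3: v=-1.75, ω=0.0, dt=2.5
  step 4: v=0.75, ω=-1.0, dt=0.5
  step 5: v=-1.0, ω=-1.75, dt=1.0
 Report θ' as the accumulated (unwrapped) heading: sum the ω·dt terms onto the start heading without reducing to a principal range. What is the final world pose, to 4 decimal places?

(-0.0016, 1.7419, -3.3562)

step 1: θ'=-2.6062 (R=-1.0000) → pose (0.8031, -3.6530, -2.6062)
step 2: θ'=-1.1062 (R=-1.0000) → pose (1.1869, -2.3448, -1.1062)
step 3: θ'=-1.1062 (straight) → pose (-0.7734, 1.5664, -1.1062)
step 4: θ'=-1.6062 (R=-0.7500) → pose (-0.6944, 1.2038, -1.6062)
step 5: θ'=-3.3562 (R=0.5714) → pose (-0.0016, 1.7419, -3.3562)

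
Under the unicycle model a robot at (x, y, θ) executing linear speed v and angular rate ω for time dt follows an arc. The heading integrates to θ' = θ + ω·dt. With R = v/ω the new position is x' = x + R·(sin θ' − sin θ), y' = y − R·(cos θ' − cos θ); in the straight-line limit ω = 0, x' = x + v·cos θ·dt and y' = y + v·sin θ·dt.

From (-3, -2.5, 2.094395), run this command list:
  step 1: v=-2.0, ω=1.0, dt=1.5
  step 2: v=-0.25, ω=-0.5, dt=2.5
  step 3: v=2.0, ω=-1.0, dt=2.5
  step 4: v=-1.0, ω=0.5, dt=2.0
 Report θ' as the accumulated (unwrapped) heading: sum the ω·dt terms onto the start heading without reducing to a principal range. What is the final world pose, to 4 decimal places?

step 1: θ'=3.5944 (R=-2.0000) → pose (-0.3930, -3.2984, 3.5944)
step 2: θ'=2.3444 (R=0.5000) → pose (0.1835, -3.3987, 2.3444)
step 3: θ'=-0.1556 (R=-2.0000) → pose (1.9242, -0.0254, -0.1556)
step 4: θ'=0.8444 (R=-2.0000) → pose (0.1191, -0.6729, 0.8444)

(0.1191, -0.6729, 0.8444)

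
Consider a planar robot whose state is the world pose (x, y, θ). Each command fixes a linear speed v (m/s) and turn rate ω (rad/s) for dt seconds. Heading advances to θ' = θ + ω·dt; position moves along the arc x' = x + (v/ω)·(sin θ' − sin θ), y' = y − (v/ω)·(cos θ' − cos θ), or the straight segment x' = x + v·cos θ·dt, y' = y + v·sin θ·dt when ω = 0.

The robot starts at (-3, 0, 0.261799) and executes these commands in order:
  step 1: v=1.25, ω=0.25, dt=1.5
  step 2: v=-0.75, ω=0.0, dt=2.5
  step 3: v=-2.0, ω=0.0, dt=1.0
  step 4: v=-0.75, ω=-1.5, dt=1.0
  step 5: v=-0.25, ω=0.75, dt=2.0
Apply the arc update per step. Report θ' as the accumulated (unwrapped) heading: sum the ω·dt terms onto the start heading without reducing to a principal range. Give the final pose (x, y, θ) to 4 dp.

step 1: θ'=0.6368 (R=5.0000) → pose (-1.3210, 0.8096, 0.6368)
step 2: θ'=0.6368 (straight) → pose (-2.8285, -0.3053, 0.6368)
step 3: θ'=0.6368 (straight) → pose (-4.4365, -1.4946, 0.6368)
step 4: θ'=-0.8632 (R=0.5000) → pose (-5.1138, -1.4176, -0.8632)
step 5: θ'=0.6368 (R=-0.3333) → pose (-5.5653, -1.3662, 0.6368)

(-5.5653, -1.3662, 0.6368)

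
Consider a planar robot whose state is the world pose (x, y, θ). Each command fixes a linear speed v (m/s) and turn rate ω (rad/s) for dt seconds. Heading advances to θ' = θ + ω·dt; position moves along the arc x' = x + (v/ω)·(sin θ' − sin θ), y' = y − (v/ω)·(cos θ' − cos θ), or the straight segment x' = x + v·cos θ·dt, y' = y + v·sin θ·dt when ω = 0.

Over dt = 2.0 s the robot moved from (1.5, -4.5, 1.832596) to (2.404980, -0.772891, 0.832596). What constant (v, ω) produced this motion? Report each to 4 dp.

v = 2.0000, ω = -0.5000

Δθ = 0.832596 − 1.832596 = -1.000000
ω = Δθ/dt = -1.000000/2.0 = -0.5000
R = −Δy/(cos θ' − cos θ) = -4.0000
v = R·ω = -4.0000·-0.5000 = 2.0000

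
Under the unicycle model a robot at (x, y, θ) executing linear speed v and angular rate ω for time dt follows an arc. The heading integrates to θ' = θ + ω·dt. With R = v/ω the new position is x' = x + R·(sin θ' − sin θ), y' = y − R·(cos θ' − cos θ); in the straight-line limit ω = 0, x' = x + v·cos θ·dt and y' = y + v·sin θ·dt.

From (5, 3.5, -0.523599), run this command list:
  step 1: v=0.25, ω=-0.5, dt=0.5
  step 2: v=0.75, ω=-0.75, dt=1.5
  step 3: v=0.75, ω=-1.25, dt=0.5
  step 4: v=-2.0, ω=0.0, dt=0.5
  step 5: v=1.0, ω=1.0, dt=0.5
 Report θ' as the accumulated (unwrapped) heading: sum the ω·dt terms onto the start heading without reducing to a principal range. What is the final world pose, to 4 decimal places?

(5.6222, 2.2933, -2.0236)

step 1: θ'=-0.7736 (R=-0.5000) → pose (5.0994, 3.4247, -0.7736)
step 2: θ'=-1.8986 (R=-1.0000) → pose (5.3474, 2.3873, -1.8986)
step 3: θ'=-2.5236 (R=-0.6000) → pose (5.1270, 2.0915, -2.5236)
step 4: θ'=-2.5236 (straight) → pose (5.9420, 2.6709, -2.5236)
step 5: θ'=-2.0236 (R=1.0000) → pose (5.6222, 2.2933, -2.0236)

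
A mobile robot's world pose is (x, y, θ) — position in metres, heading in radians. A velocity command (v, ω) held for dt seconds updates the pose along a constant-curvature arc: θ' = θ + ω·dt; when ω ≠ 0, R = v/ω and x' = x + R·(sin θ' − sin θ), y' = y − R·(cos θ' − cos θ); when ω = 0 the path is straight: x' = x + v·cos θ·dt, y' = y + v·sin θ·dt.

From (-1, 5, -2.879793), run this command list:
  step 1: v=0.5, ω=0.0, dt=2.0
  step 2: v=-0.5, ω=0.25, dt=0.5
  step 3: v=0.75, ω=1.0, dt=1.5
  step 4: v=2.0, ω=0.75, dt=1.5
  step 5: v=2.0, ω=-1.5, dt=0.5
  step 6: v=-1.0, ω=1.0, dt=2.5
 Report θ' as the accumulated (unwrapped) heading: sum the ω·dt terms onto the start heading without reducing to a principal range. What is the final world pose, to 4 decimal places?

step 1: θ'=-2.8798 (straight) → pose (-1.9659, 4.7412, -2.8798)
step 2: θ'=-2.7548 (R=-2.0000) → pose (-1.7291, 4.8208, -2.7548)
step 3: θ'=-1.2548 (R=0.7500) → pose (-2.1591, 3.8931, -1.2548)
step 4: θ'=-0.1298 (R=2.6667) → pose (0.0304, 2.0776, -0.1298)
step 5: θ'=-0.8798 (R=-1.3333) → pose (0.8853, 1.6052, -0.8798)
step 6: θ'=1.6202 (R=-1.0000) → pose (-0.8841, 0.9185, 1.6202)

(-0.8841, 0.9185, 1.6202)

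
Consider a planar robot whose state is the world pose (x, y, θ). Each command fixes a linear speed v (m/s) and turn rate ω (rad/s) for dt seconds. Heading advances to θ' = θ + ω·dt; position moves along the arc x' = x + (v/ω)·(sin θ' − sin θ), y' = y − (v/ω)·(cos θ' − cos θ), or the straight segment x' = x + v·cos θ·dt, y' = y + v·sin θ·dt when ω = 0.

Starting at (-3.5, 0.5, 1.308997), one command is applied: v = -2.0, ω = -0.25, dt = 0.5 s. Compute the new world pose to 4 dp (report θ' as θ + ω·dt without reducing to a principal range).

(-3.8184, -0.4473, 1.1840)

θ' = 1.3090 + -0.25·0.5 = 1.1840
R = v/ω = -2.0/-0.25 = 8.0000
x' = -3.5 + 8.0000·(sin 1.1840 − sin 1.3090) = -3.8184
y' = 0.5 − 8.0000·(cos 1.1840 − cos 1.3090) = -0.4473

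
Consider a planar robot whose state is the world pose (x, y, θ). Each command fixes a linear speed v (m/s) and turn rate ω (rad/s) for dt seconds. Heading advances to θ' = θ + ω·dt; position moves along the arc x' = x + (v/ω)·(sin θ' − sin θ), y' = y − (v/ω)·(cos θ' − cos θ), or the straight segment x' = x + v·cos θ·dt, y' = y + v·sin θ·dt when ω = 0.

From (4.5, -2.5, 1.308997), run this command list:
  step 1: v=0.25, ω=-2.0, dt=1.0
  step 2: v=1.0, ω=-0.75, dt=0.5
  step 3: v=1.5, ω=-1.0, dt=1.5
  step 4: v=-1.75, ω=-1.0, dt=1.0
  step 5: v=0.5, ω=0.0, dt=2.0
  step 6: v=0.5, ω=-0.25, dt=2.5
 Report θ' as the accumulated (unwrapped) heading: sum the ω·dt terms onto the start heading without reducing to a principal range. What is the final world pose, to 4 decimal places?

step 1: θ'=-0.6910 (R=-0.1250) → pose (4.7004, -2.4360, -0.6910)
step 2: θ'=-1.0660 (R=-1.3333) → pose (5.0177, -2.8187, -1.0660)
step 3: θ'=-2.5660 (R=-1.5000) → pose (4.5213, -4.8024, -2.5660)
step 4: θ'=-3.5660 (R=1.7500) → pose (6.1945, -4.6757, -3.5660)
step 5: θ'=-3.5660 (straight) → pose (5.2832, -4.2639, -3.5660)
step 6: θ'=-4.1910 (R=-2.0000) → pose (4.3725, -3.4375, -4.1910)

(4.3725, -3.4375, -4.1910)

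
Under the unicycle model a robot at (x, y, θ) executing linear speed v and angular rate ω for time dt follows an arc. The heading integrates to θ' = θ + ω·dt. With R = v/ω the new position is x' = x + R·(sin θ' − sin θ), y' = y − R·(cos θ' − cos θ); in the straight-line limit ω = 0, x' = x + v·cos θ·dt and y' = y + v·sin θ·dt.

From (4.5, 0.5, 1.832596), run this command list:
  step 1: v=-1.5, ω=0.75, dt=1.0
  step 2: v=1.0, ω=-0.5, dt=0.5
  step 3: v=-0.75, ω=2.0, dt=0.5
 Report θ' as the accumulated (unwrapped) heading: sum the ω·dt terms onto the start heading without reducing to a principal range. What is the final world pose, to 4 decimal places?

(5.3272, -0.4722, 3.3326)

step 1: θ'=2.5826 (R=-2.0000) → pose (5.3712, -0.6779, 2.5826)
step 2: θ'=2.3326 (R=-2.0000) → pose (4.9847, -0.3628, 2.3326)
step 3: θ'=3.3326 (R=-0.3750) → pose (5.3272, -0.4722, 3.3326)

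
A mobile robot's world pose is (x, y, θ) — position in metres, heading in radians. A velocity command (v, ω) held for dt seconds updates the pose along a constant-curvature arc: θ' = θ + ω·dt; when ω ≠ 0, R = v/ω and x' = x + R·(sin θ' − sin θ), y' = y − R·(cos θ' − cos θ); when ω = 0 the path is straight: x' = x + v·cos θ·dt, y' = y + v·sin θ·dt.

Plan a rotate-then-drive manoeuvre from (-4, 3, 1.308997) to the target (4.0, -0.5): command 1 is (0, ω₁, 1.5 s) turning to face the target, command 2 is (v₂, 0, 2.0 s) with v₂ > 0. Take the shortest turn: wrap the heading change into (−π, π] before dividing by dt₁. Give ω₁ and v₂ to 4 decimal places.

ω₁ = -1.1476, v₂ = 4.3661

heading to target = atan2(-0.5−3, 4−-4) = -0.4124
Δθ = wrap(-0.4124 − 1.3090) = -1.7214; ω₁ = Δθ/dt₁ = -1.1476
distance = √((4−-4)² + (-0.5−3)²) = 8.7321; v₂ = distance/dt₂ = 4.3661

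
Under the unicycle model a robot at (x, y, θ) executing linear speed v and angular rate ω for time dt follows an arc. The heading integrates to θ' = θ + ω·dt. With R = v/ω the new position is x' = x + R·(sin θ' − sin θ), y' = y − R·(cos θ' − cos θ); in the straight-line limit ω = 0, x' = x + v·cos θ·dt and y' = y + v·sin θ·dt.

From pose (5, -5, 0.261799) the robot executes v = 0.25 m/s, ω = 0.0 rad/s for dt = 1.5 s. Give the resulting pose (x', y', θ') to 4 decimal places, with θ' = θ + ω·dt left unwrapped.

θ' = 0.2618 + 0.0·1.5 = 0.2618
ω = 0 → straight: x' = 5 + 0.25·cos(0.2618)·1.5 = 5.3622
y' = -5 + 0.25·sin(0.2618)·1.5 = -4.9029

(5.3622, -4.9029, 0.2618)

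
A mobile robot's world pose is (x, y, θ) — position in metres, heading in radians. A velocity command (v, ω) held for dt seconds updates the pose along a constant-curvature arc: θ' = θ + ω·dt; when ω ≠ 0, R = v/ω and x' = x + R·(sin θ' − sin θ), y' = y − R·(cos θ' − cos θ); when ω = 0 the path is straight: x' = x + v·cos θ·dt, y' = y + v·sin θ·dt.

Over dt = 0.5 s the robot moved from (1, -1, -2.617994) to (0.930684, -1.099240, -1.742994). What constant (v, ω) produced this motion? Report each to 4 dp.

v = 0.2500, ω = 1.7500

Δθ = -1.742994 − -2.617994 = 0.875000
ω = Δθ/dt = 0.875000/0.5 = 1.7500
R = −Δy/(cos θ' − cos θ) = 0.1429
v = R·ω = 0.1429·1.7500 = 0.2500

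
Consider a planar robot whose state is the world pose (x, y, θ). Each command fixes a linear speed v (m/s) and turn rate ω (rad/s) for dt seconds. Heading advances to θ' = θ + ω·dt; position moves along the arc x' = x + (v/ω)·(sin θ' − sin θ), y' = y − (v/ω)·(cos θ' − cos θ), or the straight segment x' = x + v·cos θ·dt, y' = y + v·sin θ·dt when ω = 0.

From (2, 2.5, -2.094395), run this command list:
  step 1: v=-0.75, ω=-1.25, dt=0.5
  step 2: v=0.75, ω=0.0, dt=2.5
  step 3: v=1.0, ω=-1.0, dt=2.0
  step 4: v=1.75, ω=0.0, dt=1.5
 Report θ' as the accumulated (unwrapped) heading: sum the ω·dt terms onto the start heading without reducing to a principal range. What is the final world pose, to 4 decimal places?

step 1: θ'=-2.7194 (R=0.6000) → pose (2.2738, 2.7473, -2.7194)
step 2: θ'=-2.7194 (straight) → pose (0.5634, 1.9790, -2.7194)
step 3: θ'=-4.7194 (R=-1.0000) → pose (-0.8463, 2.8982, -4.7194)
step 4: θ'=-4.7194 (straight) → pose (-0.8280, 5.5231, -4.7194)

(-0.8280, 5.5231, -4.7194)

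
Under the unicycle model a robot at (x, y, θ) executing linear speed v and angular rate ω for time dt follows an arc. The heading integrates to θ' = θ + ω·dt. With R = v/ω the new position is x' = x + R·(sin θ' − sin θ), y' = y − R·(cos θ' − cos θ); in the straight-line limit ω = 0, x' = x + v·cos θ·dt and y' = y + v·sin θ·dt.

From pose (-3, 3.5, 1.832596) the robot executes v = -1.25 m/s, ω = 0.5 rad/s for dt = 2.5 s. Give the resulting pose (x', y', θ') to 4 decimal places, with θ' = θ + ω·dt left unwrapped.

(-0.7326, 1.6514, 3.0826)

θ' = 1.8326 + 0.5·2.5 = 3.0826
R = v/ω = -1.25/0.5 = -2.5000
x' = -3 + -2.5000·(sin 3.0826 − sin 1.8326) = -0.7326
y' = 3.5 − -2.5000·(cos 3.0826 − cos 1.8326) = 1.6514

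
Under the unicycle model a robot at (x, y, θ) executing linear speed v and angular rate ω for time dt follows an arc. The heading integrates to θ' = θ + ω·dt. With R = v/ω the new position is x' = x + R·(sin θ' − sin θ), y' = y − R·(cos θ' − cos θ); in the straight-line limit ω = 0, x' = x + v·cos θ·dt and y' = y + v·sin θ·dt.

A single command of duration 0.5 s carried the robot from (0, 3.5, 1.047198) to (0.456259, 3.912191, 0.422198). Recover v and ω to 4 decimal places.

v = 1.2500, ω = -1.2500

Δθ = 0.422198 − 1.047198 = -0.625000
ω = Δθ/dt = -0.625000/0.5 = -1.2500
R = Δx/(sin θ' − sin θ) = -1.0000
v = R·ω = -1.0000·-1.2500 = 1.2500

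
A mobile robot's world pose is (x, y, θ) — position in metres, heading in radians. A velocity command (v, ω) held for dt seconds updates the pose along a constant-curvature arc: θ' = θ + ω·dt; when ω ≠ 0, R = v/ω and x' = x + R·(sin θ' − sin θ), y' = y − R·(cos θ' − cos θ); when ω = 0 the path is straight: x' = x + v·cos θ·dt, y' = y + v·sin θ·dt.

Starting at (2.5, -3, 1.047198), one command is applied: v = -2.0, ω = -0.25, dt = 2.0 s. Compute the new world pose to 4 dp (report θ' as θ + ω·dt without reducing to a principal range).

θ' = 1.0472 + -0.25·2.0 = 0.5472
R = v/ω = -2.0/-0.25 = 8.0000
x' = 2.5 + 8.0000·(sin 0.5472 − sin 1.0472) = -0.2658
y' = -3 − 8.0000·(cos 0.5472 − cos 1.0472) = -5.8319

(-0.2658, -5.8319, 0.5472)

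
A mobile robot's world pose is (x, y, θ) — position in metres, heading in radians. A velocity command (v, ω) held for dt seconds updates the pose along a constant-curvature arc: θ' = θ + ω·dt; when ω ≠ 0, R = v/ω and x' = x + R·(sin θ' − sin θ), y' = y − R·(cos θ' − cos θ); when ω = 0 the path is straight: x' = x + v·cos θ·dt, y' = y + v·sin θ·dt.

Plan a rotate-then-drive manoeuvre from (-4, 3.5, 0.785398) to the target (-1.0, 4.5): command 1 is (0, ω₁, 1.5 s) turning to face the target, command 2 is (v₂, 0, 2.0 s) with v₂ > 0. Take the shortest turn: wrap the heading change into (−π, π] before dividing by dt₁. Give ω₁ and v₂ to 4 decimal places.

ω₁ = -0.3091, v₂ = 1.5811

heading to target = atan2(4.5−3.5, -1−-4) = 0.3218
Δθ = wrap(0.3218 − 0.7854) = -0.4636; ω₁ = Δθ/dt₁ = -0.3091
distance = √((-1−-4)² + (4.5−3.5)²) = 3.1623; v₂ = distance/dt₂ = 1.5811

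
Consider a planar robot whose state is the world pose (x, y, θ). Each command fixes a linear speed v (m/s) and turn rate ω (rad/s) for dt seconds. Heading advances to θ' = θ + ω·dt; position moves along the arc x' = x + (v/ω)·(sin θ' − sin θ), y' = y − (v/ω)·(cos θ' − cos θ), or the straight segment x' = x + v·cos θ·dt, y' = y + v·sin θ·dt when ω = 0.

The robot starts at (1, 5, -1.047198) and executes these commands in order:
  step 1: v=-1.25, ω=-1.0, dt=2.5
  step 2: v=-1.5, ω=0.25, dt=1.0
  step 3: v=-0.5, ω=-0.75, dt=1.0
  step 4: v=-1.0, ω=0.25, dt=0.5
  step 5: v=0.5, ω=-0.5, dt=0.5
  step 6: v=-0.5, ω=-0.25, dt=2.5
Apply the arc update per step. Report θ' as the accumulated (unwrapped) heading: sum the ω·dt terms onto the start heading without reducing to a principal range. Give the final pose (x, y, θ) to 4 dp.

step 1: θ'=-3.5472 (R=1.2500) → pose (2.5758, 6.7736, -3.5472)
step 2: θ'=-3.2972 (R=-6.0000) → pose (4.0133, 6.3593, -3.2972)
step 3: θ'=-4.0472 (R=0.6667) → pose (4.4345, 6.1121, -4.0472)
step 4: θ'=-3.9222 (R=-4.0000) → pose (4.7669, 5.7390, -3.9222)
step 5: θ'=-4.1722 (R=-1.0000) → pose (4.6130, 5.9352, -4.1722)
step 6: θ'=-4.7972 (R=2.0000) → pose (4.8906, 4.7372, -4.7972)

(4.8906, 4.7372, -4.7972)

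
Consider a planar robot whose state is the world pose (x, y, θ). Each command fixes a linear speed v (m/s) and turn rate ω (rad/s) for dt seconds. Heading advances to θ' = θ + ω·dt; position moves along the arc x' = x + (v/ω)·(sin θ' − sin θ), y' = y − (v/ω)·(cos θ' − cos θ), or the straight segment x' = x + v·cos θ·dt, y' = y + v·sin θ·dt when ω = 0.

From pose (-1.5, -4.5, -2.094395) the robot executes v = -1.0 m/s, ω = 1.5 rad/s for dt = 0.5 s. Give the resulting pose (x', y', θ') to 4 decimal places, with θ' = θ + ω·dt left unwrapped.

θ' = -2.0944 + 1.5·0.5 = -1.3444
R = v/ω = -1.0/1.5 = -0.6667
x' = -1.5 + -0.6667·(sin -1.3444 − sin -2.0944) = -1.4277
y' = -4.5 − -0.6667·(cos -1.3444 − cos -2.0944) = -4.0170

(-1.4277, -4.0170, -1.3444)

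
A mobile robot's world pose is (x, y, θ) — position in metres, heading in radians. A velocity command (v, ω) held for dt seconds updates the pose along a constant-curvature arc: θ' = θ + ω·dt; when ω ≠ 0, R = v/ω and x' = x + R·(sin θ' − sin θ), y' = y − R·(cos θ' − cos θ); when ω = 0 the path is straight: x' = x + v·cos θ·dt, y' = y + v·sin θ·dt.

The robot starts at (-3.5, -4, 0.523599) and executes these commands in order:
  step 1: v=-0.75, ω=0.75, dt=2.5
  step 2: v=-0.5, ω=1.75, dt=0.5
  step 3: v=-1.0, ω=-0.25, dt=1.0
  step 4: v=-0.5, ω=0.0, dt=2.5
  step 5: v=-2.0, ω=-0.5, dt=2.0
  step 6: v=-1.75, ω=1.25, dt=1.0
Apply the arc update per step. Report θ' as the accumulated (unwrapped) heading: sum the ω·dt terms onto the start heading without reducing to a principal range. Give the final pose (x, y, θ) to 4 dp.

(3.3623, -8.8130, 3.2736)

step 1: θ'=2.3986 (R=-1.0000) → pose (-3.6765, -5.6025, 2.3986)
step 2: θ'=3.2736 (R=-0.2857) → pose (-3.4456, -5.6753, 3.2736)
step 3: θ'=3.0236 (R=4.0000) → pose (-2.4482, -5.6683, 3.0236)
step 4: θ'=3.0236 (straight) → pose (-1.2069, -5.8154, 3.0236)
step 5: θ'=2.0236 (R=4.0000) → pose (1.9191, -8.0377, 2.0236)
step 6: θ'=3.2736 (R=-1.4000) → pose (3.3623, -8.8130, 3.2736)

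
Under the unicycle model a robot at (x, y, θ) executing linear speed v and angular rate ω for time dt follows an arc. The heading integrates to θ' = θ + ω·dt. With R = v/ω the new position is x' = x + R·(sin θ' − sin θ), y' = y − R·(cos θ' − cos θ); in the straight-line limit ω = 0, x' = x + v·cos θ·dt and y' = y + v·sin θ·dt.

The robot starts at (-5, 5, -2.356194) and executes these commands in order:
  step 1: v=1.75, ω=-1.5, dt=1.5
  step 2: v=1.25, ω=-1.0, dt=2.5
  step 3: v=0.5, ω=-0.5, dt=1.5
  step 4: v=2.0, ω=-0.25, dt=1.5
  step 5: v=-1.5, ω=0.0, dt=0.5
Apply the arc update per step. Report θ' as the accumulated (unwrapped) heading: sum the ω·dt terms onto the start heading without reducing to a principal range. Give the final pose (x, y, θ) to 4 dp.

step 1: θ'=-4.6062 (R=-1.1667) → pose (-6.9851, 5.7013, -4.6062)
step 2: θ'=-7.1062 (R=-1.2500) → pose (-4.8256, 6.6838, -7.1062)
step 3: θ'=-7.8562 (R=-1.0000) → pose (-4.5588, 6.0016, -7.8562)
step 4: θ'=-8.2312 (R=-8.0000) → pose (-5.1212, 3.0726, -8.2312)
step 5: θ'=-8.2312 (straight) → pose (-4.8450, 3.7699, -8.2312)

(-4.8450, 3.7699, -8.2312)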